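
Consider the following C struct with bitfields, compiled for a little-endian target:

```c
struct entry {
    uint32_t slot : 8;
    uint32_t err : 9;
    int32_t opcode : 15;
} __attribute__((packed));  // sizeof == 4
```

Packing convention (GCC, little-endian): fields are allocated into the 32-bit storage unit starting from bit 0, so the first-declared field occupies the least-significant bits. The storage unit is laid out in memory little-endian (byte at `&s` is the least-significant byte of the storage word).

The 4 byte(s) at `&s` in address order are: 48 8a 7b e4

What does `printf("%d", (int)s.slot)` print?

[0]=0x48 [1]=0x8a [2]=0x7b [3]=0xe4 (little-endian) → word 0xe47b8a48
slot [0+:8] = (word>>0) & 0xff = 72  ←
err [8+:9] = (word>>8) & 0x1ff = 394
opcode [17+:15] = (word>>17) & 0x7fff = 29245

72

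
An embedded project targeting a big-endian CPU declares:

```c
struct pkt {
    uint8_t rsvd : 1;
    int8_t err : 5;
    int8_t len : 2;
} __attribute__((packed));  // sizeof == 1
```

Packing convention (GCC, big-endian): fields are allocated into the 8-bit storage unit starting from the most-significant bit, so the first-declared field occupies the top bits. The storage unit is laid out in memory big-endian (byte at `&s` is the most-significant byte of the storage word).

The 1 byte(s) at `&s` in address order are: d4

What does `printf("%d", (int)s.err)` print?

-11

[0]=0xd4 (big-endian) → word 0xd4
rsvd:1 @ bit 7 → (0xd4>>7)&0x1 = 0x1
err:5 @ bit 2 → (0xd4>>2)&0x1f = 0x15  ←
len:2 @ bit 0 → (0xd4>>0)&0x3 = 0x0
err signed 5b, MSB=1: 21 - 32 = -11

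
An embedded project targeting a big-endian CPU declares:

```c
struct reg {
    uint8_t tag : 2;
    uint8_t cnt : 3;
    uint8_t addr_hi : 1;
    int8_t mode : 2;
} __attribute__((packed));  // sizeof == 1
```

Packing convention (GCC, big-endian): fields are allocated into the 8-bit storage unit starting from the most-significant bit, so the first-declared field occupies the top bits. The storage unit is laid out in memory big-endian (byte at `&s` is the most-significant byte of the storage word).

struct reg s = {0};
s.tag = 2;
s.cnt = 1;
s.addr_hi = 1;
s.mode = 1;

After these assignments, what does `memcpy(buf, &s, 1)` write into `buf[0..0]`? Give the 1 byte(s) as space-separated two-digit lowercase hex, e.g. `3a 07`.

tag:2 = 2 → 0x2 << 6 → word 0x80
cnt:3 = 1 → 0x1 << 3 → word 0x88
addr_hi:1 = 1 → 0x1 << 2 → word 0x8c
mode:2 = 1 → 0x1 << 0 → word 0x8d
word = 0x8d → big-endian bytes:
  [0]=0x8d

8d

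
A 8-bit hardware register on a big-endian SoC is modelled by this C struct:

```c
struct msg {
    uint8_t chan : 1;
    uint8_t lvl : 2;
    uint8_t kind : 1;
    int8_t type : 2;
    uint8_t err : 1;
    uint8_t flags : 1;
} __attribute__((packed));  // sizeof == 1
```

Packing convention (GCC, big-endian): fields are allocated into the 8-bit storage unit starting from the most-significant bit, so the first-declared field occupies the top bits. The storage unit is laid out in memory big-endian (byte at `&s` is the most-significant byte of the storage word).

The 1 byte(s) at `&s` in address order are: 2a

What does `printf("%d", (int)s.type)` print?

[0]=0x2a (big-endian) → word 0x2a
chan:1 @ bit 7 → (0x2a>>7)&0x1 = 0x0
lvl:2 @ bit 5 → (0x2a>>5)&0x3 = 0x1
kind:1 @ bit 4 → (0x2a>>4)&0x1 = 0x0
type:2 @ bit 2 → (0x2a>>2)&0x3 = 0x2  ←
err:1 @ bit 1 → (0x2a>>1)&0x1 = 0x1
flags:1 @ bit 0 → (0x2a>>0)&0x1 = 0x0
type signed 2b, MSB=1: 2 - 4 = -2

-2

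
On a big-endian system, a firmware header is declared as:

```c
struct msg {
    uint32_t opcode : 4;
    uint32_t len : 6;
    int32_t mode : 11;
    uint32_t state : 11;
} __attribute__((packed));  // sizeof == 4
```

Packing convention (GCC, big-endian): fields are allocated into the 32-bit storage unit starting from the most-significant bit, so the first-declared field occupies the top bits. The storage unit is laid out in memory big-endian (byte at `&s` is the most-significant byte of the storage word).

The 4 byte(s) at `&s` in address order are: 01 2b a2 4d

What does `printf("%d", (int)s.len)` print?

[0]=0x01 [1]=0x2b [2]=0xa2 [3]=0x4d (big-endian) → word 0x012ba24d
opcode [28+:4] = (word>>28) & 0xf = 0
len [22+:6] = (word>>22) & 0x3f = 4  ←
mode [11+:11] = (word>>11) & 0x7ff = 1396
state [0+:11] = (word>>0) & 0x7ff = 589

4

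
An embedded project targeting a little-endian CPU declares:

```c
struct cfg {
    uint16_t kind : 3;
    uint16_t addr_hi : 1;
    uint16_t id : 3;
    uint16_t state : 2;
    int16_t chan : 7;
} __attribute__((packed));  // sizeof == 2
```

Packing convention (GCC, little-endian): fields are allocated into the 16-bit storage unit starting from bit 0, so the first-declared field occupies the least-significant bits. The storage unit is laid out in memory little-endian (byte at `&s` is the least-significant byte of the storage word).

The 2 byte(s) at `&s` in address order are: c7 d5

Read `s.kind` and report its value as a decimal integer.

7

[0]=0xc7 [1]=0xd5 (little-endian) → word 0xd5c7
kind [0+:3] = (word>>0) & 0x7 = 7  ←
addr_hi [3+:1] = (word>>3) & 0x1 = 0
id [4+:3] = (word>>4) & 0x7 = 4
state [7+:2] = (word>>7) & 0x3 = 3
chan [9+:7] = (word>>9) & 0x7f = 106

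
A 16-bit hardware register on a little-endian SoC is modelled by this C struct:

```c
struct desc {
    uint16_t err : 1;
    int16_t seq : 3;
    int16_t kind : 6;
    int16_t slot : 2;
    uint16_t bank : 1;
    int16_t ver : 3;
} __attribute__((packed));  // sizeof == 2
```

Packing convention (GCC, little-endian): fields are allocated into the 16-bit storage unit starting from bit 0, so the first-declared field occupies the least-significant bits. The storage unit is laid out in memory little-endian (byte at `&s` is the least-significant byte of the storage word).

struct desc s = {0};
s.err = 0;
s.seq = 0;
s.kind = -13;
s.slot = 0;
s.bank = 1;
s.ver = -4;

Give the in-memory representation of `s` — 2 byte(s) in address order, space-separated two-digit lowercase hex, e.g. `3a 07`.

30 93

err (1b) val=0 bits=0x0 at bit 0: 0x0000
seq (3b) val=0 bits=0x0 at bit 1: 0x0000
kind (6b) val=-13 bits=0x33 at bit 4: 0x0330
slot (2b) val=0 bits=0x0 at bit 10: 0x0330
bank (1b) val=1 bits=0x1 at bit 12: 0x1330
ver (3b) val=-4 bits=0x4 at bit 13: 0x9330
word = 0x9330 → little-endian bytes:
  [0]=0x30  [1]=0x93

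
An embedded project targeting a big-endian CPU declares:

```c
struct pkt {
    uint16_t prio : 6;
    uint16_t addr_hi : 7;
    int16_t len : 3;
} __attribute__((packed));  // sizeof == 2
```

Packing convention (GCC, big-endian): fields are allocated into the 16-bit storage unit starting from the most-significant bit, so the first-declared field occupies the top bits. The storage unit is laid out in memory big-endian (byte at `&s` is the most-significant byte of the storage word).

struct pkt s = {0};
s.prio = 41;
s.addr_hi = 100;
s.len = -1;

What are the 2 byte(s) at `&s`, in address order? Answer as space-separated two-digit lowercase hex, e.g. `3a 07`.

a7 27

[10+:6] prio=41 & 0x3f = 0x29; word=0xa400
[3+:7] addr_hi=100 & 0x7f = 0x64; word=0xa720
[0+:3] len=-1 & 0x7 = 0x7; word=0xa727
word = 0xa727 → big-endian bytes:
  [0]=0xa7  [1]=0x27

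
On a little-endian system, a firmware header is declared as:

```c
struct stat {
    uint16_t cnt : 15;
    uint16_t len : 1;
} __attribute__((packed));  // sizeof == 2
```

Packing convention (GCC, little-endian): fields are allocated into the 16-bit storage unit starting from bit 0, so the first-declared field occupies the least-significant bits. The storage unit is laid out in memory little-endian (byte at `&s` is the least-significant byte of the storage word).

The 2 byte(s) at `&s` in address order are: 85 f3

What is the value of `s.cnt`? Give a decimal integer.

29573

[0]=0x85 [1]=0xf3 (little-endian) → word 0xf385
cnt:15 @ bit 0 → (0xf385>>0)&0x7fff = 0x7385  ←
len:1 @ bit 15 → (0xf385>>15)&0x1 = 0x1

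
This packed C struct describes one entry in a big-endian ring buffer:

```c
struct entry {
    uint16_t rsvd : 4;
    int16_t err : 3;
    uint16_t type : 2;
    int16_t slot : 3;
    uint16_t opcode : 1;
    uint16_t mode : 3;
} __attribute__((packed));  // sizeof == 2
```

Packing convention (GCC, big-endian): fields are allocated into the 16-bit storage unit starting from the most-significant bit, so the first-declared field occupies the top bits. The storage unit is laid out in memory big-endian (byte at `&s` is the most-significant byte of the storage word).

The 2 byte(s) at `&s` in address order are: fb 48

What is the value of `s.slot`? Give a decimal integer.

[0]=0xfb [1]=0x48 (big-endian) → word 0xfb48
rsvd [12+:4] = (word>>12) & 0xf = 15
err [9+:3] = (word>>9) & 0x7 = 5
type [7+:2] = (word>>7) & 0x3 = 2
slot [4+:3] = (word>>4) & 0x7 = 4  ←
opcode [3+:1] = (word>>3) & 0x1 = 1
mode [0+:3] = (word>>0) & 0x7 = 0
slot signed 3b, MSB=1: 4 - 8 = -4

-4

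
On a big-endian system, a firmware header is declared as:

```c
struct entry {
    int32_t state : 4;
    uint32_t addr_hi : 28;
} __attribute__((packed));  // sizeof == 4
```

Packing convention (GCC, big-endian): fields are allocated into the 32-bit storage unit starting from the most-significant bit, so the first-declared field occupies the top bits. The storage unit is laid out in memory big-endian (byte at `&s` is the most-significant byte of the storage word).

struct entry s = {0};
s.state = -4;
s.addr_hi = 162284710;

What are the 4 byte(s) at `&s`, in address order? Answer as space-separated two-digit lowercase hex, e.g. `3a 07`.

c9 ac 44 a6

[28+:4] state=-4 & 0xf = 0xc; word=0xc0000000
[0+:28] addr_hi=162284710 & 0xfffffff = 0x9ac44a6; word=0xc9ac44a6
word = 0xc9ac44a6 → big-endian bytes:
  [0]=0xc9  [1]=0xac  [2]=0x44  [3]=0xa6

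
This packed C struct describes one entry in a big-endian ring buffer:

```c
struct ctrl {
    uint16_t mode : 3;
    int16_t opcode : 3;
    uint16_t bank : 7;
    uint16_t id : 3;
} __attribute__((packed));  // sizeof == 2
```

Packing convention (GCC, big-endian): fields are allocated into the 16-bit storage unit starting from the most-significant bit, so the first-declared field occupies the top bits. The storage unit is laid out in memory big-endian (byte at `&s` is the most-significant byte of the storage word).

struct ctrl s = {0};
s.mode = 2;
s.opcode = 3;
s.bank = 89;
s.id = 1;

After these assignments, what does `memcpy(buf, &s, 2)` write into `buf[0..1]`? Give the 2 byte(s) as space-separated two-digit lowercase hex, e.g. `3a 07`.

4e c9

mode:3 = 2 → 0x2 << 13 → word 0x4000
opcode:3 = 3 → 0x3 << 10 → word 0x4c00
bank:7 = 89 → 0x59 << 3 → word 0x4ec8
id:3 = 1 → 0x1 << 0 → word 0x4ec9
word = 0x4ec9 → big-endian bytes:
  [0]=0x4e  [1]=0xc9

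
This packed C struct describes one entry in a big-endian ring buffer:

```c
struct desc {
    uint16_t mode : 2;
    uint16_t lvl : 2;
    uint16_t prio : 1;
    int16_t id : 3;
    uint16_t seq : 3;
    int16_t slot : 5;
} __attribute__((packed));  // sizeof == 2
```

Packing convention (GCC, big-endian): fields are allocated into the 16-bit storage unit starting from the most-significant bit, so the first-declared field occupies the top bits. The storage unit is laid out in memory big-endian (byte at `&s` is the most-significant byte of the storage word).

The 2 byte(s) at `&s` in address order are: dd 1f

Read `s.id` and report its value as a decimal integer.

-3

[0]=0xdd [1]=0x1f (big-endian) → word 0xdd1f
mode:2 @ bit 14 → (0xdd1f>>14)&0x3 = 0x3
lvl:2 @ bit 12 → (0xdd1f>>12)&0x3 = 0x1
prio:1 @ bit 11 → (0xdd1f>>11)&0x1 = 0x1
id:3 @ bit 8 → (0xdd1f>>8)&0x7 = 0x5  ←
seq:3 @ bit 5 → (0xdd1f>>5)&0x7 = 0x0
slot:5 @ bit 0 → (0xdd1f>>0)&0x1f = 0x1f
id signed 3b, MSB=1: 5 - 8 = -3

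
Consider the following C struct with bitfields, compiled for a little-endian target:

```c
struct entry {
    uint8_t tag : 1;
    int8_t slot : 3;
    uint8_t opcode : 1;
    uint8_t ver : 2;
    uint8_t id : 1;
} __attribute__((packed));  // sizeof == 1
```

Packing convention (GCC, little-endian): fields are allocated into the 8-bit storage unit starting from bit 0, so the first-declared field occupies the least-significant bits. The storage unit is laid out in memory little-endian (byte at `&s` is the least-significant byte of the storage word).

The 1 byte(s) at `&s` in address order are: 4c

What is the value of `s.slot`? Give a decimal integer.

-2

[0]=0x4c (little-endian) → word 0x4c
tag [0+:1] = (word>>0) & 0x1 = 0
slot [1+:3] = (word>>1) & 0x7 = 6  ←
opcode [4+:1] = (word>>4) & 0x1 = 0
ver [5+:2] = (word>>5) & 0x3 = 2
id [7+:1] = (word>>7) & 0x1 = 0
slot signed 3b, MSB=1: 6 - 8 = -2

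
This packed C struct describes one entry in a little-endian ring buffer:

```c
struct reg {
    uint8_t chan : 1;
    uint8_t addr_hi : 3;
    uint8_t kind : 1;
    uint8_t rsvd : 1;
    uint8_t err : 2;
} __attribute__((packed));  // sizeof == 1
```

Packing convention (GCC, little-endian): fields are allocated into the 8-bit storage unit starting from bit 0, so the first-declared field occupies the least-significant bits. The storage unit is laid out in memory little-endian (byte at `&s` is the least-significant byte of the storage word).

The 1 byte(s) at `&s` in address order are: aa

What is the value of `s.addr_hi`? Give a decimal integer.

[0]=0xaa (little-endian) → word 0xaa
chan [0+:1] = (word>>0) & 0x1 = 0
addr_hi [1+:3] = (word>>1) & 0x7 = 5  ←
kind [4+:1] = (word>>4) & 0x1 = 0
rsvd [5+:1] = (word>>5) & 0x1 = 1
err [6+:2] = (word>>6) & 0x3 = 2

5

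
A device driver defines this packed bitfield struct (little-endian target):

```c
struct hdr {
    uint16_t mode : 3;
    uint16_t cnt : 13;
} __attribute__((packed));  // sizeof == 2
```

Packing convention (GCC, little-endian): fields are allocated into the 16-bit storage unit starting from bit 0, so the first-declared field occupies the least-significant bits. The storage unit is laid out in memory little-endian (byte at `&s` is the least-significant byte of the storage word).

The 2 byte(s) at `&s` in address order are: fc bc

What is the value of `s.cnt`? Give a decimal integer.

6047

[0]=0xfc [1]=0xbc (little-endian) → word 0xbcfc
mode:3 @ bit 0 → (0xbcfc>>0)&0x7 = 0x4
cnt:13 @ bit 3 → (0xbcfc>>3)&0x1fff = 0x179f  ←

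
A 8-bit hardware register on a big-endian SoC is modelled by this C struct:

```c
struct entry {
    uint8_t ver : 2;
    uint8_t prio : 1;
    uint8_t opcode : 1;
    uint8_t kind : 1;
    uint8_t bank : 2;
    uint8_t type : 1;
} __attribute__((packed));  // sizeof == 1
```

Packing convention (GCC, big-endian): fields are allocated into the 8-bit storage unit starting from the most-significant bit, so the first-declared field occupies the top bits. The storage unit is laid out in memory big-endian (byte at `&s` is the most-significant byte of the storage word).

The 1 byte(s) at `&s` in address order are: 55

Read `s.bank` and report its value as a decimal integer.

2

[0]=0x55 (big-endian) → word 0x55
ver:2 @ bit 6 → (0x55>>6)&0x3 = 0x1
prio:1 @ bit 5 → (0x55>>5)&0x1 = 0x0
opcode:1 @ bit 4 → (0x55>>4)&0x1 = 0x1
kind:1 @ bit 3 → (0x55>>3)&0x1 = 0x0
bank:2 @ bit 1 → (0x55>>1)&0x3 = 0x2  ←
type:1 @ bit 0 → (0x55>>0)&0x1 = 0x1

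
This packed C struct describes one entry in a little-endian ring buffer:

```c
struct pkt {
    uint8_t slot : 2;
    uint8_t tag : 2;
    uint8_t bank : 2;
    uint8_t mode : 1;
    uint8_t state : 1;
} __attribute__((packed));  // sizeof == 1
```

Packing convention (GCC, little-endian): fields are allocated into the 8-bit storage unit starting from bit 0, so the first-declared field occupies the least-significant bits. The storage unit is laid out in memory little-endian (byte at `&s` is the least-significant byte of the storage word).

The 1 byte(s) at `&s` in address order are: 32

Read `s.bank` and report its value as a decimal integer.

[0]=0x32 (little-endian) → word 0x32
slot [0+:2] = (word>>0) & 0x3 = 2
tag [2+:2] = (word>>2) & 0x3 = 0
bank [4+:2] = (word>>4) & 0x3 = 3  ←
mode [6+:1] = (word>>6) & 0x1 = 0
state [7+:1] = (word>>7) & 0x1 = 0

3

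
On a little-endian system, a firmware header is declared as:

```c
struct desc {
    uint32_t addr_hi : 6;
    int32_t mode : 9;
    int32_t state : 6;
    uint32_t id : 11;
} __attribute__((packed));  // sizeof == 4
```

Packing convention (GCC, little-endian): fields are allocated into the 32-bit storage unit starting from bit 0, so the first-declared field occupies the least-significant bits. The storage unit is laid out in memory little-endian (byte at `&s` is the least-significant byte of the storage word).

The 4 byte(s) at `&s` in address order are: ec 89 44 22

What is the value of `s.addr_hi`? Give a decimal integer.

[0]=0xec [1]=0x89 [2]=0x44 [3]=0x22 (little-endian) → word 0x224489ec
addr_hi:6 @ bit 0 → (0x224489ec>>0)&0x3f = 0x2c  ←
mode:9 @ bit 6 → (0x224489ec>>6)&0x1ff = 0x27
state:6 @ bit 15 → (0x224489ec>>15)&0x3f = 0x9
id:11 @ bit 21 → (0x224489ec>>21)&0x7ff = 0x112

44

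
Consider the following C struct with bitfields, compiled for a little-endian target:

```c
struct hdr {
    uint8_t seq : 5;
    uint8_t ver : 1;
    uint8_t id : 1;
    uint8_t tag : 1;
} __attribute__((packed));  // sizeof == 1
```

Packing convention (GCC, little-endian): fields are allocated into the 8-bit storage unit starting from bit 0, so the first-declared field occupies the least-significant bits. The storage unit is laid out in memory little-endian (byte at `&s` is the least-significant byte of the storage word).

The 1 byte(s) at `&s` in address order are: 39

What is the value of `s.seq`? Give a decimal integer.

25

[0]=0x39 (little-endian) → word 0x39
seq [0+:5] = (word>>0) & 0x1f = 25  ←
ver [5+:1] = (word>>5) & 0x1 = 1
id [6+:1] = (word>>6) & 0x1 = 0
tag [7+:1] = (word>>7) & 0x1 = 0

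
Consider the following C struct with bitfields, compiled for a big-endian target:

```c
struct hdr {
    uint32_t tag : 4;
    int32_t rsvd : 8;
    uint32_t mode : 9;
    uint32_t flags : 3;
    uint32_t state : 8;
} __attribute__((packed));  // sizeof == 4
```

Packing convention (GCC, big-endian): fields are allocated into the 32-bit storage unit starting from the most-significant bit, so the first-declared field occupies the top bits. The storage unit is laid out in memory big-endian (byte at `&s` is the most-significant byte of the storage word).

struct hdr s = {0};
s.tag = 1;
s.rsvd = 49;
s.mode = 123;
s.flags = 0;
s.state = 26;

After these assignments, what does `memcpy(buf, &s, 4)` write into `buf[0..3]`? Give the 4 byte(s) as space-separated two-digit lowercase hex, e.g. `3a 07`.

[28+:4] tag=1 & 0xf = 0x1; word=0x10000000
[20+:8] rsvd=49 & 0xff = 0x31; word=0x13100000
[11+:9] mode=123 & 0x1ff = 0x7b; word=0x1313d800
[8+:3] flags=0 & 0x7 = 0x0; word=0x1313d800
[0+:8] state=26 & 0xff = 0x1a; word=0x1313d81a
word = 0x1313d81a → big-endian bytes:
  [0]=0x13  [1]=0x13  [2]=0xd8  [3]=0x1a

13 13 d8 1a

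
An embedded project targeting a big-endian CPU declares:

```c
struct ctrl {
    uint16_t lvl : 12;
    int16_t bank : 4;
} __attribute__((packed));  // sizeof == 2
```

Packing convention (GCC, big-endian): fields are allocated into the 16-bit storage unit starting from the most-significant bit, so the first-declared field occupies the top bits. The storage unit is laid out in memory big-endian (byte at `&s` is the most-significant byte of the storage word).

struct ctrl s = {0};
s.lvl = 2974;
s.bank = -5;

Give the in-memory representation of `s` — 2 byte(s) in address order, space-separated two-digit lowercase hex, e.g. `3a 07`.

b9 eb

lvl (12b) val=2974 bits=0xb9e at bit 4: 0xb9e0
bank (4b) val=-5 bits=0xb at bit 0: 0xb9eb
word = 0xb9eb → big-endian bytes:
  [0]=0xb9  [1]=0xeb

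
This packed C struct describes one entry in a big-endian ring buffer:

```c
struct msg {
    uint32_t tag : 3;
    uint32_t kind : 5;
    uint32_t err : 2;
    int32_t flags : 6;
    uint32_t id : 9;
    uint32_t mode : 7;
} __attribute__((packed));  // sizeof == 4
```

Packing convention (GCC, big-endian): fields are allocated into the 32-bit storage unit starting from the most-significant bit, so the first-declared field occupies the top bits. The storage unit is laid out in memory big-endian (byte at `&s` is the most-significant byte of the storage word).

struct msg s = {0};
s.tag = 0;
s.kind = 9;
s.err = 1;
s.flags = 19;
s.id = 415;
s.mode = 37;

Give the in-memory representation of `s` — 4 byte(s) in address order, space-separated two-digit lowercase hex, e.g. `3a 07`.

tag:3 = 0 → 0x0 << 29 → word 0x00000000
kind:5 = 9 → 0x9 << 24 → word 0x09000000
err:2 = 1 → 0x1 << 22 → word 0x09400000
flags:6 = 19 → 0x13 << 16 → word 0x09530000
id:9 = 415 → 0x19f << 7 → word 0x0953cf80
mode:7 = 37 → 0x25 << 0 → word 0x0953cfa5
word = 0x0953cfa5 → big-endian bytes:
  [0]=0x09  [1]=0x53  [2]=0xcf  [3]=0xa5

09 53 cf a5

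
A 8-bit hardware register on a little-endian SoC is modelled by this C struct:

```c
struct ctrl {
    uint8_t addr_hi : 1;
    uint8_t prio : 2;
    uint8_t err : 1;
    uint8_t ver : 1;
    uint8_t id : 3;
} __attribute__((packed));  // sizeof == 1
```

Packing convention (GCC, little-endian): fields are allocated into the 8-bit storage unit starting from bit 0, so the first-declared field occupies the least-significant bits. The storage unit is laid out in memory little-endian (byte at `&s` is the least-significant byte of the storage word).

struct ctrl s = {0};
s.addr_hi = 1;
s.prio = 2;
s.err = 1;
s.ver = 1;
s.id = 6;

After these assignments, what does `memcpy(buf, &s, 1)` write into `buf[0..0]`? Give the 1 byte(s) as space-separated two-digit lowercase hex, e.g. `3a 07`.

addr_hi (1b) val=1 bits=0x1 at bit 0: 0x01
prio (2b) val=2 bits=0x2 at bit 1: 0x05
err (1b) val=1 bits=0x1 at bit 3: 0x0d
ver (1b) val=1 bits=0x1 at bit 4: 0x1d
id (3b) val=6 bits=0x6 at bit 5: 0xdd
word = 0xdd → little-endian bytes:
  [0]=0xdd

dd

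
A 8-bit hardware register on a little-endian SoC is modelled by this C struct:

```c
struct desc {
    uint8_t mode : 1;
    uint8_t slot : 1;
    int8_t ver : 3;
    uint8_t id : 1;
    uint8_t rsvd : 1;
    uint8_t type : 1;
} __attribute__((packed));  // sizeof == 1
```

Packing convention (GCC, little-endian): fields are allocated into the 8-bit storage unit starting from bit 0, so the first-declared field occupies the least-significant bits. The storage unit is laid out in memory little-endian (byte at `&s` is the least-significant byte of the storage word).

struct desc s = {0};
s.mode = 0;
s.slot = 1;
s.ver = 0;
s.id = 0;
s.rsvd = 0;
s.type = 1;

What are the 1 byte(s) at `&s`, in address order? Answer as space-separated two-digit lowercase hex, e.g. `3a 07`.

82

mode (1b) val=0 bits=0x0 at bit 0: 0x00
slot (1b) val=1 bits=0x1 at bit 1: 0x02
ver (3b) val=0 bits=0x0 at bit 2: 0x02
id (1b) val=0 bits=0x0 at bit 5: 0x02
rsvd (1b) val=0 bits=0x0 at bit 6: 0x02
type (1b) val=1 bits=0x1 at bit 7: 0x82
word = 0x82 → little-endian bytes:
  [0]=0x82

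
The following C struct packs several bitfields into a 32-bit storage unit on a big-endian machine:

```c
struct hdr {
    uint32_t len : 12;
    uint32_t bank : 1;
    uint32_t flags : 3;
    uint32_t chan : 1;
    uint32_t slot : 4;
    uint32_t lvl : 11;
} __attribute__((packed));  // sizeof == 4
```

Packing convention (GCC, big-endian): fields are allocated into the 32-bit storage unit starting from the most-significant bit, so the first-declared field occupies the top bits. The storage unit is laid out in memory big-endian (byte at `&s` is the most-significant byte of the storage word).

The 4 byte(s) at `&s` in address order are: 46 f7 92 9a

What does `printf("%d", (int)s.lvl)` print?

[0]=0x46 [1]=0xf7 [2]=0x92 [3]=0x9a (big-endian) → word 0x46f7929a
len [20+:12] = (word>>20) & 0xfff = 1135
bank [19+:1] = (word>>19) & 0x1 = 0
flags [16+:3] = (word>>16) & 0x7 = 7
chan [15+:1] = (word>>15) & 0x1 = 1
slot [11+:4] = (word>>11) & 0xf = 2
lvl [0+:11] = (word>>0) & 0x7ff = 666  ←

666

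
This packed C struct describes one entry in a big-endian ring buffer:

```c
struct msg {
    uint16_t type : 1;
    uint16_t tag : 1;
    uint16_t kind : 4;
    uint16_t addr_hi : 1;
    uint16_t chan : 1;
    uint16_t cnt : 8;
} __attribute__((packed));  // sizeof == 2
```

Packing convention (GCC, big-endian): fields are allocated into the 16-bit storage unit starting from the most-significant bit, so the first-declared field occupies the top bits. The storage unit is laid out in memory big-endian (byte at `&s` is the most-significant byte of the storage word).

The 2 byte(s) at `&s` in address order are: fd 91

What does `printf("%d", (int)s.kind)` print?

15

[0]=0xfd [1]=0x91 (big-endian) → word 0xfd91
type:1 @ bit 15 → (0xfd91>>15)&0x1 = 0x1
tag:1 @ bit 14 → (0xfd91>>14)&0x1 = 0x1
kind:4 @ bit 10 → (0xfd91>>10)&0xf = 0xf  ←
addr_hi:1 @ bit 9 → (0xfd91>>9)&0x1 = 0x0
chan:1 @ bit 8 → (0xfd91>>8)&0x1 = 0x1
cnt:8 @ bit 0 → (0xfd91>>0)&0xff = 0x91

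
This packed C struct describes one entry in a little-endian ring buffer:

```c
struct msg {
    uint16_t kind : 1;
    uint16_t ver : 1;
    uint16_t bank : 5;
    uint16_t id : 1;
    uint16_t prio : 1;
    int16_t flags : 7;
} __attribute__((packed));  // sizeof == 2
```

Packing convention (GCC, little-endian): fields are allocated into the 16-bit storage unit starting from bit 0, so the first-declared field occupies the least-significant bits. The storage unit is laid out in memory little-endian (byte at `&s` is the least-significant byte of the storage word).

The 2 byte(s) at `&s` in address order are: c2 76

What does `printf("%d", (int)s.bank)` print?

[0]=0xc2 [1]=0x76 (little-endian) → word 0x76c2
kind:1 @ bit 0 → (0x76c2>>0)&0x1 = 0x0
ver:1 @ bit 1 → (0x76c2>>1)&0x1 = 0x1
bank:5 @ bit 2 → (0x76c2>>2)&0x1f = 0x10  ←
id:1 @ bit 7 → (0x76c2>>7)&0x1 = 0x1
prio:1 @ bit 8 → (0x76c2>>8)&0x1 = 0x0
flags:7 @ bit 9 → (0x76c2>>9)&0x7f = 0x3b

16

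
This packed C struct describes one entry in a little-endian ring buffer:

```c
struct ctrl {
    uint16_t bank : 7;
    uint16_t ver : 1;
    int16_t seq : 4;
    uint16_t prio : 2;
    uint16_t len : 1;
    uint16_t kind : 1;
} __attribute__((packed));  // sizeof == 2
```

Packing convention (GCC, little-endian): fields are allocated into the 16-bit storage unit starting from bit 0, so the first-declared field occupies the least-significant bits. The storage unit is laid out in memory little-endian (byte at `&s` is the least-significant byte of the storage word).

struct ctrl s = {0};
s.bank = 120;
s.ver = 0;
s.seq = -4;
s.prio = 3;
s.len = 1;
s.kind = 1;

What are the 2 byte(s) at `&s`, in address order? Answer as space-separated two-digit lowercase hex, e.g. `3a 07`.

78 fc

bank:7 = 120 → 0x78 << 0 → word 0x0078
ver:1 = 0 → 0x0 << 7 → word 0x0078
seq:4 = -4 → 0xc << 8 → word 0x0c78
prio:2 = 3 → 0x3 << 12 → word 0x3c78
len:1 = 1 → 0x1 << 14 → word 0x7c78
kind:1 = 1 → 0x1 << 15 → word 0xfc78
word = 0xfc78 → little-endian bytes:
  [0]=0x78  [1]=0xfc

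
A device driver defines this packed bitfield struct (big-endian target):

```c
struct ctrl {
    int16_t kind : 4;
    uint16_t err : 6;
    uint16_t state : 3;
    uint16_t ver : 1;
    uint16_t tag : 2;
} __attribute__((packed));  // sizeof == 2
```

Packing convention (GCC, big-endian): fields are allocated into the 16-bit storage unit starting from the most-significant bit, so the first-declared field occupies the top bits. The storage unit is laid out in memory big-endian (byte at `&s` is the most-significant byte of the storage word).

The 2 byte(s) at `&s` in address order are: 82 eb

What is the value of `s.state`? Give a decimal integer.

5

[0]=0x82 [1]=0xeb (big-endian) → word 0x82eb
kind [12+:4] = (word>>12) & 0xf = 8
err [6+:6] = (word>>6) & 0x3f = 11
state [3+:3] = (word>>3) & 0x7 = 5  ←
ver [2+:1] = (word>>2) & 0x1 = 0
tag [0+:2] = (word>>0) & 0x3 = 3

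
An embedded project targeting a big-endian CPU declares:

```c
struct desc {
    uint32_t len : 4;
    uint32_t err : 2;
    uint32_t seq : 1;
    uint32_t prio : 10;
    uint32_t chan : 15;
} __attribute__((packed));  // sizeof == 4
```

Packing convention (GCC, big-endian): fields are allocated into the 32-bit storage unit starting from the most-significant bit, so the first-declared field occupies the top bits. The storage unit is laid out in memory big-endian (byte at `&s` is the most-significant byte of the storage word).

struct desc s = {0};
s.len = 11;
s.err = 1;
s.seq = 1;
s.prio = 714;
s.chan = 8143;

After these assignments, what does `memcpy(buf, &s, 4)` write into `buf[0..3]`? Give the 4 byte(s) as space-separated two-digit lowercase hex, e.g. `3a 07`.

b7 65 1f cf

[28+:4] len=11 & 0xf = 0xb; word=0xb0000000
[26+:2] err=1 & 0x3 = 0x1; word=0xb4000000
[25+:1] seq=1 & 0x1 = 0x1; word=0xb6000000
[15+:10] prio=714 & 0x3ff = 0x2ca; word=0xb7650000
[0+:15] chan=8143 & 0x7fff = 0x1fcf; word=0xb7651fcf
word = 0xb7651fcf → big-endian bytes:
  [0]=0xb7  [1]=0x65  [2]=0x1f  [3]=0xcf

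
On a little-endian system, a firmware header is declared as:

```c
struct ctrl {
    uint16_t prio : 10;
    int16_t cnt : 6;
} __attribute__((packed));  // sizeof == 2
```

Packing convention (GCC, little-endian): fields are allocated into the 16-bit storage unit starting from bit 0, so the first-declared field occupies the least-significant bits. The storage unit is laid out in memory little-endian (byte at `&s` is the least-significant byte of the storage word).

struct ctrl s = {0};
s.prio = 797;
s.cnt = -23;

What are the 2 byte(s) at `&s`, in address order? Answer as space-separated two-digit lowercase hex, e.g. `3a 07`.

prio (10b) val=797 bits=0x31d at bit 0: 0x031d
cnt (6b) val=-23 bits=0x29 at bit 10: 0xa71d
word = 0xa71d → little-endian bytes:
  [0]=0x1d  [1]=0xa7

1d a7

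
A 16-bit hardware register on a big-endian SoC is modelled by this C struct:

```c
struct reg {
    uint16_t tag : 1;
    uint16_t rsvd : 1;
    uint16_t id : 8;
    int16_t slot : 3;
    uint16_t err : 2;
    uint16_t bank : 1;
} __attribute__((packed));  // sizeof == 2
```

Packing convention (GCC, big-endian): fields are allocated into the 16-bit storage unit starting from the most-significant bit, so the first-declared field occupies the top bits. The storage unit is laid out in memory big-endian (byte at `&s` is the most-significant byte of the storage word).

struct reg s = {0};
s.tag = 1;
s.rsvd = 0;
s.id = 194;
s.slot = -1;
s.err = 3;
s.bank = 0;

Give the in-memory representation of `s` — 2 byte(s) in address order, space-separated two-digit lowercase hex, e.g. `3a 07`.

[15+:1] tag=1 & 0x1 = 0x1; word=0x8000
[14+:1] rsvd=0 & 0x1 = 0x0; word=0x8000
[6+:8] id=194 & 0xff = 0xc2; word=0xb080
[3+:3] slot=-1 & 0x7 = 0x7; word=0xb0b8
[1+:2] err=3 & 0x3 = 0x3; word=0xb0be
[0+:1] bank=0 & 0x1 = 0x0; word=0xb0be
word = 0xb0be → big-endian bytes:
  [0]=0xb0  [1]=0xbe

b0 be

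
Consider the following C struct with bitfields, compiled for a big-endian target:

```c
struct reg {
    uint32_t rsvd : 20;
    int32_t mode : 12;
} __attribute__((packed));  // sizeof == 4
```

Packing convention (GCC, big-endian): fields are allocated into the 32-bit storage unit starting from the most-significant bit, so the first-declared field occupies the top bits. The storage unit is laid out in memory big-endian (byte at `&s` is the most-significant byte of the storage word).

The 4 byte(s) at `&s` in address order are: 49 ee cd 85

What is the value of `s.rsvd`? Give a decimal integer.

302828

[0]=0x49 [1]=0xee [2]=0xcd [3]=0x85 (big-endian) → word 0x49eecd85
rsvd:20 @ bit 12 → (0x49eecd85>>12)&0xfffff = 0x49eec  ←
mode:12 @ bit 0 → (0x49eecd85>>0)&0xfff = 0xd85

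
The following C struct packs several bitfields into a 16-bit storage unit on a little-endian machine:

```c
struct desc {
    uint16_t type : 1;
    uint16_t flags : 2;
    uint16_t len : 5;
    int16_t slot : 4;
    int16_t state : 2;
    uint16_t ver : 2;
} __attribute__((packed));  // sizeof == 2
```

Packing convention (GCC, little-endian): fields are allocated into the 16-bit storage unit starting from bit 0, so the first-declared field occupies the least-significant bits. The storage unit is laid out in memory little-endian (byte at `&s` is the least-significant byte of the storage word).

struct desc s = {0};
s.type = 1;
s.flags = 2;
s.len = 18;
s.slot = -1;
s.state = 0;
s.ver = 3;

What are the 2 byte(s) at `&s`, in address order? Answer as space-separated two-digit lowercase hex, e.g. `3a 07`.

[0+:1] type=1 & 0x1 = 0x1; word=0x0001
[1+:2] flags=2 & 0x3 = 0x2; word=0x0005
[3+:5] len=18 & 0x1f = 0x12; word=0x0095
[8+:4] slot=-1 & 0xf = 0xf; word=0x0f95
[12+:2] state=0 & 0x3 = 0x0; word=0x0f95
[14+:2] ver=3 & 0x3 = 0x3; word=0xcf95
word = 0xcf95 → little-endian bytes:
  [0]=0x95  [1]=0xcf

95 cf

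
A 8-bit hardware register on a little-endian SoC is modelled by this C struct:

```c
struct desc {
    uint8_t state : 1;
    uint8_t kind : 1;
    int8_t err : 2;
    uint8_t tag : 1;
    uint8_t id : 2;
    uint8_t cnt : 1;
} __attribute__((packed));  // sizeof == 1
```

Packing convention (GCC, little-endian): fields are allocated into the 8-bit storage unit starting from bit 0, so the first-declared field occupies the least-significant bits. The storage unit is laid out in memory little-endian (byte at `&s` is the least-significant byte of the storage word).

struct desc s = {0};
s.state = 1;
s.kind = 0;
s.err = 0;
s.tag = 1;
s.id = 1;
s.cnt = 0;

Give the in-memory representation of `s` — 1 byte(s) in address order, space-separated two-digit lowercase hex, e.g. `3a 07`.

[0+:1] state=1 & 0x1 = 0x1; word=0x01
[1+:1] kind=0 & 0x1 = 0x0; word=0x01
[2+:2] err=0 & 0x3 = 0x0; word=0x01
[4+:1] tag=1 & 0x1 = 0x1; word=0x11
[5+:2] id=1 & 0x3 = 0x1; word=0x31
[7+:1] cnt=0 & 0x1 = 0x0; word=0x31
word = 0x31 → little-endian bytes:
  [0]=0x31

31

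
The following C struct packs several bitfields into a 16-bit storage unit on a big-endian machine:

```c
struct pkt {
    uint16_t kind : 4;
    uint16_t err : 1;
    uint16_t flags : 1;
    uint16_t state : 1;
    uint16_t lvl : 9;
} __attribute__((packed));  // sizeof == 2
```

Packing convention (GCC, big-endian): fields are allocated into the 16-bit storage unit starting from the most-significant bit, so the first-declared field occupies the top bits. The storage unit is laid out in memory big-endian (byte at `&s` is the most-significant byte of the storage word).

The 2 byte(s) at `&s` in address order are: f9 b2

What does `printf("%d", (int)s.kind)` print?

15

[0]=0xf9 [1]=0xb2 (big-endian) → word 0xf9b2
kind:4 @ bit 12 → (0xf9b2>>12)&0xf = 0xf  ←
err:1 @ bit 11 → (0xf9b2>>11)&0x1 = 0x1
flags:1 @ bit 10 → (0xf9b2>>10)&0x1 = 0x0
state:1 @ bit 9 → (0xf9b2>>9)&0x1 = 0x0
lvl:9 @ bit 0 → (0xf9b2>>0)&0x1ff = 0x1b2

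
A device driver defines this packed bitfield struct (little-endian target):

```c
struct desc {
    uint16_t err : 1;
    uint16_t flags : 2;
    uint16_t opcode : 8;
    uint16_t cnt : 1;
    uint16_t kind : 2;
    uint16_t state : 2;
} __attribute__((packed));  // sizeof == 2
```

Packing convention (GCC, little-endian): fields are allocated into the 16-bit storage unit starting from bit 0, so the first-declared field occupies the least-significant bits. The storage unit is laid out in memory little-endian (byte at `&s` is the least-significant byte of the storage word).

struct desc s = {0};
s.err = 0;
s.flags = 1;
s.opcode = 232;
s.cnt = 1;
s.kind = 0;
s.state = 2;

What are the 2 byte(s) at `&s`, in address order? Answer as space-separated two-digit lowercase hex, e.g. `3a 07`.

42 8f

[0+:1] err=0 & 0x1 = 0x0; word=0x0000
[1+:2] flags=1 & 0x3 = 0x1; word=0x0002
[3+:8] opcode=232 & 0xff = 0xe8; word=0x0742
[11+:1] cnt=1 & 0x1 = 0x1; word=0x0f42
[12+:2] kind=0 & 0x3 = 0x0; word=0x0f42
[14+:2] state=2 & 0x3 = 0x2; word=0x8f42
word = 0x8f42 → little-endian bytes:
  [0]=0x42  [1]=0x8f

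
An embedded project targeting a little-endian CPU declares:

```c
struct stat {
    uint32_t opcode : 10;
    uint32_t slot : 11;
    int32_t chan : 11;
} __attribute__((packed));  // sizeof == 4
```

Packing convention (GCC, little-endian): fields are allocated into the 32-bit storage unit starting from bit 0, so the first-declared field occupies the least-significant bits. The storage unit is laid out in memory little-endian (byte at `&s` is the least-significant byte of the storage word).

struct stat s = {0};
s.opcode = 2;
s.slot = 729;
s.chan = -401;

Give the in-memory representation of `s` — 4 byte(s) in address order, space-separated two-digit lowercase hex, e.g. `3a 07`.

02 64 eb cd

opcode:10 = 2 → 0x2 << 0 → word 0x00000002
slot:11 = 729 → 0x2d9 << 10 → word 0x000b6402
chan:11 = -401 → 0x66f << 21 → word 0xcdeb6402
word = 0xcdeb6402 → little-endian bytes:
  [0]=0x02  [1]=0x64  [2]=0xeb  [3]=0xcd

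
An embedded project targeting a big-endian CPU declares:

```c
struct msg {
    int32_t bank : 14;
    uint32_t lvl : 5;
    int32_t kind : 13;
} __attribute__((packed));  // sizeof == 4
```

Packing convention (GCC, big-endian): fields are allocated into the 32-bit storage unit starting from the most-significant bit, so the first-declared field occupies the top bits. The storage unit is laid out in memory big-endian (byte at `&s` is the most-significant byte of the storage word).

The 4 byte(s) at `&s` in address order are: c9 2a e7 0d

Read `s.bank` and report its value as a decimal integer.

[0]=0xc9 [1]=0x2a [2]=0xe7 [3]=0x0d (big-endian) → word 0xc92ae70d
bank [18+:14] = (word>>18) & 0x3fff = 12874  ←
lvl [13+:5] = (word>>13) & 0x1f = 23
kind [0+:13] = (word>>0) & 0x1fff = 1805
bank signed 14b, MSB=1: 12874 - 16384 = -3510

-3510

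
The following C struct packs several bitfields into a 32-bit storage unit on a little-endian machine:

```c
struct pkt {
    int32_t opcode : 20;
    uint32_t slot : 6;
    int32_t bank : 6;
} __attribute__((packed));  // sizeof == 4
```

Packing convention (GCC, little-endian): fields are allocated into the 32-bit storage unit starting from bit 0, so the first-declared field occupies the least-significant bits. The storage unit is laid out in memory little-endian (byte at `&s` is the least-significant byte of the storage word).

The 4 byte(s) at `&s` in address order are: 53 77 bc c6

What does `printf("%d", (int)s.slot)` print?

43

[0]=0x53 [1]=0x77 [2]=0xbc [3]=0xc6 (little-endian) → word 0xc6bc7753
opcode:20 @ bit 0 → (0xc6bc7753>>0)&0xfffff = 0xc7753
slot:6 @ bit 20 → (0xc6bc7753>>20)&0x3f = 0x2b  ←
bank:6 @ bit 26 → (0xc6bc7753>>26)&0x3f = 0x31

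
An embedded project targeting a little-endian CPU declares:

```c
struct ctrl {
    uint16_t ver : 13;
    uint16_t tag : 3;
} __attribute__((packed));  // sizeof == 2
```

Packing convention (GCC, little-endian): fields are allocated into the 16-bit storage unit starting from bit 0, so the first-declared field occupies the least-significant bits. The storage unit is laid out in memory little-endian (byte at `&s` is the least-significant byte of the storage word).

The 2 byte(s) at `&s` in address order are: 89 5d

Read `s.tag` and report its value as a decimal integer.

2

[0]=0x89 [1]=0x5d (little-endian) → word 0x5d89
ver:13 @ bit 0 → (0x5d89>>0)&0x1fff = 0x1d89
tag:3 @ bit 13 → (0x5d89>>13)&0x7 = 0x2  ←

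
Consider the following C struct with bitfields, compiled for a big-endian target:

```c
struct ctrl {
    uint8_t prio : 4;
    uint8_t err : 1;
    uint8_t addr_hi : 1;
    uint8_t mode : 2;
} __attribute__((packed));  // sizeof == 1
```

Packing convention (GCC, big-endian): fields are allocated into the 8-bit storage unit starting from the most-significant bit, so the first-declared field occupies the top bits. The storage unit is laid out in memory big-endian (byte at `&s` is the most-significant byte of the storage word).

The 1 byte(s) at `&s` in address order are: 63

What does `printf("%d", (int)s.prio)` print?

[0]=0x63 (big-endian) → word 0x63
prio:4 @ bit 4 → (0x63>>4)&0xf = 0x6  ←
err:1 @ bit 3 → (0x63>>3)&0x1 = 0x0
addr_hi:1 @ bit 2 → (0x63>>2)&0x1 = 0x0
mode:2 @ bit 0 → (0x63>>0)&0x3 = 0x3

6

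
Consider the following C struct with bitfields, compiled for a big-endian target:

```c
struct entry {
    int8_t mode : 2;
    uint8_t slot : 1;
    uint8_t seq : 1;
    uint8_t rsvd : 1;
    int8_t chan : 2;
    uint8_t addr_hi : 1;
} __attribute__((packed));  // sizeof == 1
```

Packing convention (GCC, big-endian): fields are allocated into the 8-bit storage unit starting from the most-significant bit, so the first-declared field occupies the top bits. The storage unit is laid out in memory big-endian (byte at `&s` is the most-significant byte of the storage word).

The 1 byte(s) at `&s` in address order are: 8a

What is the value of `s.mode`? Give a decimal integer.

-2

[0]=0x8a (big-endian) → word 0x8a
mode:2 @ bit 6 → (0x8a>>6)&0x3 = 0x2  ←
slot:1 @ bit 5 → (0x8a>>5)&0x1 = 0x0
seq:1 @ bit 4 → (0x8a>>4)&0x1 = 0x0
rsvd:1 @ bit 3 → (0x8a>>3)&0x1 = 0x1
chan:2 @ bit 1 → (0x8a>>1)&0x3 = 0x1
addr_hi:1 @ bit 0 → (0x8a>>0)&0x1 = 0x0
mode signed 2b, MSB=1: 2 - 4 = -2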